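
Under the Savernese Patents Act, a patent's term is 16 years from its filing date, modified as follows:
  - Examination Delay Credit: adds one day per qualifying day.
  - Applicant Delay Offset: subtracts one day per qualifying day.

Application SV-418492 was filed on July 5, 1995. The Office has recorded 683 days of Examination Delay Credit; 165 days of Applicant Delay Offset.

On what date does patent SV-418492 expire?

Base term: filing date + 16 years → 5 July 2011.
Examination Delay Credit: +683 days → 18 May 2013.
Applicant Delay Offset: −165 days → 4 December 2012.

December 4, 2012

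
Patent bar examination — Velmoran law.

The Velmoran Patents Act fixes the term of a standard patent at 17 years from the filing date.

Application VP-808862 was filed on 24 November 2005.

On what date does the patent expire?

Filing date + 17 years → 24 November 2022.

November 24, 2022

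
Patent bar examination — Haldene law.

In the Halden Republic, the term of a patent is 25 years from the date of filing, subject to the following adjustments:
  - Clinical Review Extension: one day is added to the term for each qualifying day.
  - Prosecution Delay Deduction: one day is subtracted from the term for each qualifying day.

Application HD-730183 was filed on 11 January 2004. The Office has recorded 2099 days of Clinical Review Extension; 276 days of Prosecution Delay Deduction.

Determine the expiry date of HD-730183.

January 8, 2034

Base term: filing date + 25 years → 11 January 2029.
Clinical Review Extension: +2099 days → 11 October 2034.
Prosecution Delay Deduction: −276 days → 8 January 2034.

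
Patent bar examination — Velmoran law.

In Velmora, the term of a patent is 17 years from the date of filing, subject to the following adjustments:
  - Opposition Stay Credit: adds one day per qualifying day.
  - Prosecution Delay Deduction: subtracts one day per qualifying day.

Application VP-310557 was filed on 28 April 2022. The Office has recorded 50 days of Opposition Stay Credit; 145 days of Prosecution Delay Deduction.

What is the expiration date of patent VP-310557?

2039-01-23

Base term: filing date + 17 years → 28 April 2039.
Opposition Stay Credit: +50 days → 17 June 2039.
Prosecution Delay Deduction: −145 days → 23 January 2039.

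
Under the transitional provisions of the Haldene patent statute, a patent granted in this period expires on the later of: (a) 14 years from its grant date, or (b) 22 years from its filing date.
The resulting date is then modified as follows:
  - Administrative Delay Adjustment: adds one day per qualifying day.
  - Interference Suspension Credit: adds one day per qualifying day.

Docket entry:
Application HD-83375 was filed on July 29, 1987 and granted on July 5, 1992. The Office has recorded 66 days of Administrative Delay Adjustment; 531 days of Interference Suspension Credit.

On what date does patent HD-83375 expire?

March 18, 2011

(a) grant + 14 years → 5 July 2006.
(b) filing + 22 years → 29 July 2009.
Later of the two: 29 July 2009.
Administrative Delay Adjustment: +66 days → 3 October 2009.
Interference Suspension Credit: +531 days → 18 March 2011.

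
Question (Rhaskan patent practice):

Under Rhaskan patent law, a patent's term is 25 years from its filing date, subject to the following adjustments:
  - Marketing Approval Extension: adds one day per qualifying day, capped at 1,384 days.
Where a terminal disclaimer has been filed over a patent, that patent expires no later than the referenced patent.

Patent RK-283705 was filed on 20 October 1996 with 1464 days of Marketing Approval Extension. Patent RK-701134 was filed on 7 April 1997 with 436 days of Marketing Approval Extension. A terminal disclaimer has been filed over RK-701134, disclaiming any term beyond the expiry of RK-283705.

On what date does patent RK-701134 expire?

2023-06-17

Natural term of RK-701134:
  Base: filing + 25 years → 7 April 2022.
  Marketing Approval Extension: 436 days (within the 1384-day cap) → +436 days → 17 June 2023.
Expiry of referenced patent RK-283705:
  Base: filing + 25 years → 20 October 2021.
  Marketing Approval Extension: 1464 days claimed exceeds the 1384-day cap, so +1384 days → 4 August 2025.
Terminal disclaimer: RK-701134 expires on the earlier of 17 June 2023 and 4 August 2025.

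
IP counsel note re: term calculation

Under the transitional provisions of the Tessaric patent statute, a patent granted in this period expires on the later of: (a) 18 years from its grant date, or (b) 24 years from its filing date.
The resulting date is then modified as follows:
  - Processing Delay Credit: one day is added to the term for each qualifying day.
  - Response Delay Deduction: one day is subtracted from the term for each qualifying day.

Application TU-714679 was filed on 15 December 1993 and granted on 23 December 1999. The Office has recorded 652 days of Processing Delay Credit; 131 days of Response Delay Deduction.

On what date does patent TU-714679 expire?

(a) grant + 18 years → 23 December 2017.
(b) filing + 24 years → 15 December 2017.
Later of the two: 23 December 2017.
Processing Delay Credit: +652 days → 6 October 2019.
Response Delay Deduction: −131 days → 28 May 2019.

May 28, 2019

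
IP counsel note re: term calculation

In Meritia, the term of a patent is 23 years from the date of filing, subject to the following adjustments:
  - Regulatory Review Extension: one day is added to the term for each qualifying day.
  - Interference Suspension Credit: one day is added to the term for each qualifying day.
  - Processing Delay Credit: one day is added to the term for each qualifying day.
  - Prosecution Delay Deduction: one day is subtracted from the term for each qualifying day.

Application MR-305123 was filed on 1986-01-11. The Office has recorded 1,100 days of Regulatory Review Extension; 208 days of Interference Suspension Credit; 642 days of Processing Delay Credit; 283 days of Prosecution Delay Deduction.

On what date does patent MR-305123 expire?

2013-08-05

Base term: filing date + 23 years → 11 January 2009.
Regulatory Review Extension: +1100 days → 16 January 2012.
Interference Suspension Credit: +208 days → 11 August 2012.
Processing Delay Credit: +642 days → 15 May 2014.
Prosecution Delay Deduction: −283 days → 5 August 2013.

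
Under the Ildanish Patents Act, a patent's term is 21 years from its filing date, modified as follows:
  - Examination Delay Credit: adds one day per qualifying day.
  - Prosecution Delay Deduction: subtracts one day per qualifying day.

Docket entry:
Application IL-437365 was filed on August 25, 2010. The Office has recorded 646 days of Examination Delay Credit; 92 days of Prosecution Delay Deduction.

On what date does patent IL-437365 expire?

Base term: filing date + 21 years → 25 August 2031.
Examination Delay Credit: +646 days → 1 June 2033.
Prosecution Delay Deduction: −92 days → 1 March 2033.

March 1, 2033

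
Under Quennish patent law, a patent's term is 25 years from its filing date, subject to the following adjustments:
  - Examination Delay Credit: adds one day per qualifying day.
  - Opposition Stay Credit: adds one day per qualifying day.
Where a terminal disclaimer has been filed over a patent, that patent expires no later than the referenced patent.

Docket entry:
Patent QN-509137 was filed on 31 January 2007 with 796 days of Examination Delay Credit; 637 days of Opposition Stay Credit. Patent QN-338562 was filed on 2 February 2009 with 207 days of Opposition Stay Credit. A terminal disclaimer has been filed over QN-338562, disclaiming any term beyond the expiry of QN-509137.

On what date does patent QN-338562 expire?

Natural term of QN-338562:
  Base: filing + 25 years → 2 February 2034.
  Opposition Stay Credit: +207 days → 28 August 2034.
Expiry of referenced patent QN-509137:
  Base: filing + 25 years → 31 January 2032.
  Examination Delay Credit: +796 days → 6 April 2034.
  Opposition Stay Credit: +637 days → 3 January 2036.
Terminal disclaimer: QN-338562 expires on the earlier of 28 August 2034 and 3 January 2036.

August 28, 2034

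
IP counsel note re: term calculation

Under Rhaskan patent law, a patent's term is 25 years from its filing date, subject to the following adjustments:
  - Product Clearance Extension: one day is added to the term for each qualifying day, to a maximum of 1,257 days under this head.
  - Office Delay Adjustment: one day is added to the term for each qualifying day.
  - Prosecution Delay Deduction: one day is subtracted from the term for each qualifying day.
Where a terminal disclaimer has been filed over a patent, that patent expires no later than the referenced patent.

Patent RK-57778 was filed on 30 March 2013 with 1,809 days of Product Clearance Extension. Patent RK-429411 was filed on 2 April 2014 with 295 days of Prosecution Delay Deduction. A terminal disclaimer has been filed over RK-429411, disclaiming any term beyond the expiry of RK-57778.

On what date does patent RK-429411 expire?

Natural term of RK-429411:
  Base: filing + 25 years → 2 April 2039.
  Prosecution Delay Deduction: −295 days → 11 June 2038.
Expiry of referenced patent RK-57778:
  Base: filing + 25 years → 30 March 2038.
  Product Clearance Extension: 1809 days claimed exceeds the 1257-day cap, so +1257 days → 7 September 2041.
Terminal disclaimer: RK-429411 expires on the earlier of 11 June 2038 and 7 September 2041.

June 11, 2038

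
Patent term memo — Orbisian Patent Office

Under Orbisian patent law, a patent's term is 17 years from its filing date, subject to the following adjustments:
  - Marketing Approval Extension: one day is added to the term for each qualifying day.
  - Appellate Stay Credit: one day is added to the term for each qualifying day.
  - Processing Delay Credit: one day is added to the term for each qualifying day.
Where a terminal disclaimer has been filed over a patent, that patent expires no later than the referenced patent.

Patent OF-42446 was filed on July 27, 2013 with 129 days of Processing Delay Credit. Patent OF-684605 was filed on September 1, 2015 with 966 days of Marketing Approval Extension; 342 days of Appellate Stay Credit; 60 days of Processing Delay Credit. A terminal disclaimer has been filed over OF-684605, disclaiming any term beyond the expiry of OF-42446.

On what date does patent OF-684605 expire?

Natural term of OF-684605:
  Base: filing + 17 years → 1 September 2032.
  Marketing Approval Extension: +966 days → 25 April 2035.
  Appellate Stay Credit: +342 days → 1 April 2036.
  Processing Delay Credit: +60 days → 31 May 2036.
Expiry of referenced patent OF-42446:
  Base: filing + 17 years → 27 July 2030.
  Processing Delay Credit: +129 days → 3 December 2030.
Terminal disclaimer: OF-684605 expires on the earlier of 31 May 2036 and 3 December 2030.

December 3, 2030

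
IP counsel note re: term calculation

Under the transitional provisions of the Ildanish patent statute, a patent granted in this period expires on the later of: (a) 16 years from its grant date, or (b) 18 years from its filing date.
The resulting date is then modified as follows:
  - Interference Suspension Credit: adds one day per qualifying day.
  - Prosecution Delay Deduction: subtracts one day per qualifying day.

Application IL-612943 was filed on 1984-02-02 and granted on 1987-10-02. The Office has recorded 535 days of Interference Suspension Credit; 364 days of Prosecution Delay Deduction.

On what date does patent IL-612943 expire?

2004-03-21

(a) grant + 16 years → 2 October 2003.
(b) filing + 18 years → 2 February 2002.
Later of the two: 2 October 2003.
Interference Suspension Credit: +535 days → 20 March 2005.
Prosecution Delay Deduction: −364 days → 21 March 2004.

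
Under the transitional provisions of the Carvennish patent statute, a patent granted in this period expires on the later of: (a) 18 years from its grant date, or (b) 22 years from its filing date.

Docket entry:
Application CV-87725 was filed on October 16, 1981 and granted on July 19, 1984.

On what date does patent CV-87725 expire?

(a) grant + 18 years → 19 July 2002.
(b) filing + 22 years → 16 October 2003.
Later of the two: 16 October 2003.

October 16, 2003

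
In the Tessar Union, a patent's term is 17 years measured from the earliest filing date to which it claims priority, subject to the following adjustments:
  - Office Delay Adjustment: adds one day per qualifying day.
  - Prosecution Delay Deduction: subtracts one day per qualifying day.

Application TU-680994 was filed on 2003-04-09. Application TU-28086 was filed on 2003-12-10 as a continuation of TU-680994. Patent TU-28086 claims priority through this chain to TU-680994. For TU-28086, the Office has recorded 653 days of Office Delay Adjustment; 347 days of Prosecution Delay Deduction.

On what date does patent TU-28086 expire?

Earliest priority filing: 9 April 2003.
Base term: 9 April 2003 + 17 years → 9 April 2020.
Office Delay Adjustment: +653 days → 22 January 2022.
Prosecution Delay Deduction: −347 days → 9 February 2021.

February 9, 2021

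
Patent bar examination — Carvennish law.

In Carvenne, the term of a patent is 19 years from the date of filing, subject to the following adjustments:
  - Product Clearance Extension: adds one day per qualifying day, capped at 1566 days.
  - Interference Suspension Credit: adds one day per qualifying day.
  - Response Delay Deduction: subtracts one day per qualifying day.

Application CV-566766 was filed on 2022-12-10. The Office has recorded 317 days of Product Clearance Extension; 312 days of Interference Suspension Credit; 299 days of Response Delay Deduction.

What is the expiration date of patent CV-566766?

Base term: filing date + 19 years → 10 December 2041.
Product Clearance Extension: 317 days (within the 1566-day cap) → +317 days → 23 October 2042.
Interference Suspension Credit: +312 days → 31 August 2043.
Response Delay Deduction: −299 days → 5 November 2042.

2042-11-05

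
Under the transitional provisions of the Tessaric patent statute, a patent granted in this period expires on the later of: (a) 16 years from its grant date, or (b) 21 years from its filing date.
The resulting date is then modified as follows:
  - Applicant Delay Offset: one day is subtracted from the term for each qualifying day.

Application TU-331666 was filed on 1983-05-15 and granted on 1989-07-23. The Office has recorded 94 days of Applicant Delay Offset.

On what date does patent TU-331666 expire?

2005-04-20

(a) grant + 16 years → 23 July 2005.
(b) filing + 21 years → 15 May 2004.
Later of the two: 23 July 2005.
Applicant Delay Offset: −94 days → 20 April 2005.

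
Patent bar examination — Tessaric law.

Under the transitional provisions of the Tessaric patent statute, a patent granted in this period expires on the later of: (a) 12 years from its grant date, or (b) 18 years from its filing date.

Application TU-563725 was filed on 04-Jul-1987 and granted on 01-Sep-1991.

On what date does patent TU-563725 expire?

July 4, 2005

(a) grant + 12 years → 1 September 2003.
(b) filing + 18 years → 4 July 2005.
Later of the two: 4 July 2005.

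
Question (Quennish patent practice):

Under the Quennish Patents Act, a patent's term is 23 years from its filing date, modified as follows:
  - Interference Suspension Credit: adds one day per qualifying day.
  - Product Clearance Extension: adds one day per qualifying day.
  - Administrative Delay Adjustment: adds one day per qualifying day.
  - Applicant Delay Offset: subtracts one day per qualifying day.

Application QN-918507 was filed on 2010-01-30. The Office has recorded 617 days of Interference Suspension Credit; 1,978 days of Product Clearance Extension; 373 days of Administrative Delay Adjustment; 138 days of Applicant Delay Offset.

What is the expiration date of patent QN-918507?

2040-10-30

Base term: filing date + 23 years → 30 January 2033.
Interference Suspension Credit: +617 days → 9 October 2034.
Product Clearance Extension: +1978 days → 9 March 2040.
Administrative Delay Adjustment: +373 days → 17 March 2041.
Applicant Delay Offset: −138 days → 30 October 2040.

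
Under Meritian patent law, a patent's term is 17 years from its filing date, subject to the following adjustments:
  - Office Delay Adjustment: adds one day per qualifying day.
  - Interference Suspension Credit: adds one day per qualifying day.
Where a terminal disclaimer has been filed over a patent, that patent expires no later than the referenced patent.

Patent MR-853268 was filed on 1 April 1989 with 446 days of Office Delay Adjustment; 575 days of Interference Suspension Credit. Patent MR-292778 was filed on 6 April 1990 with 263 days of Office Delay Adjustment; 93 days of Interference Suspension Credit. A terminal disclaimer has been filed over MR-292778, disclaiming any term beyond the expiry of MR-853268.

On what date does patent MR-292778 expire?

Natural term of MR-292778:
  Base: filing + 17 years → 6 April 2007.
  Office Delay Adjustment: +263 days → 25 December 2007.
  Interference Suspension Credit: +93 days → 27 March 2008.
Expiry of referenced patent MR-853268:
  Base: filing + 17 years → 1 April 2006.
  Office Delay Adjustment: +446 days → 21 June 2007.
  Interference Suspension Credit: +575 days → 16 January 2009.
Terminal disclaimer: MR-292778 expires on the earlier of 27 March 2008 and 16 January 2009.

March 27, 2008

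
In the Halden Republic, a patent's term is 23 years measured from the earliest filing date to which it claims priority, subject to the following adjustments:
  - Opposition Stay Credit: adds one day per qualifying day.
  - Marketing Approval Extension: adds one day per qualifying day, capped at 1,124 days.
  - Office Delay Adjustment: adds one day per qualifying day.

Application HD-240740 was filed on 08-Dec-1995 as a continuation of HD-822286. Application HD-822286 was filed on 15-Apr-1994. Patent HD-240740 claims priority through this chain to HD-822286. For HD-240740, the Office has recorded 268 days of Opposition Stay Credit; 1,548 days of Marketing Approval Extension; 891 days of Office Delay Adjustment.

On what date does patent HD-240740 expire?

2023-07-16

Earliest priority filing: 15 April 1994.
Base term: 15 April 1994 + 23 years → 15 April 2017.
Opposition Stay Credit: +268 days → 8 January 2018.
Marketing Approval Extension: 1548 days claimed exceeds the 1124-day cap, so +1124 days → 5 February 2021.
Office Delay Adjustment: +891 days → 16 July 2023.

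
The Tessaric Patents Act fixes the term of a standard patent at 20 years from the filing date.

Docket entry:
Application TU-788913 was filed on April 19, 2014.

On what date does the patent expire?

Filing date + 20 years → 19 April 2034.

2034-04-19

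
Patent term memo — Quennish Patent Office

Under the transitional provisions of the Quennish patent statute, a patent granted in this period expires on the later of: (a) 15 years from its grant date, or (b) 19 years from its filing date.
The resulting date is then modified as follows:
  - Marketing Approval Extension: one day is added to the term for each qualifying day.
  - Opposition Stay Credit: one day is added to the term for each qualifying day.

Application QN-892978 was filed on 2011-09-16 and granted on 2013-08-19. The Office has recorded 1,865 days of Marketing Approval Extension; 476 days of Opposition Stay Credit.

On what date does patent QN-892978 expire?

(a) grant + 15 years → 19 August 2028.
(b) filing + 19 years → 16 September 2030.
Later of the two: 16 September 2030.
Marketing Approval Extension: +1865 days → 25 October 2035.
Opposition Stay Credit: +476 days → 12 February 2037.

2037-02-12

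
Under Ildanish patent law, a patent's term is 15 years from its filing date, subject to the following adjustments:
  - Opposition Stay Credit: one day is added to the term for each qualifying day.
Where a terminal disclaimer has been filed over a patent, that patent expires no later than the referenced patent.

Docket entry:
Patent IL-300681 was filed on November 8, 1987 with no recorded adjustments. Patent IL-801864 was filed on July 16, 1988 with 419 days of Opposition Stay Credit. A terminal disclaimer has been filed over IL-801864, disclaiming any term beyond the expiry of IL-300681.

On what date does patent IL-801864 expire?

Natural term of IL-801864:
  Base: filing + 15 years → 16 July 2003.
  Opposition Stay Credit: +419 days → 7 September 2004.
Expiry of referenced patent IL-300681:
  Base: filing + 15 years → 8 November 2002.
Terminal disclaimer: IL-801864 expires on the earlier of 7 September 2004 and 8 November 2002.

November 8, 2002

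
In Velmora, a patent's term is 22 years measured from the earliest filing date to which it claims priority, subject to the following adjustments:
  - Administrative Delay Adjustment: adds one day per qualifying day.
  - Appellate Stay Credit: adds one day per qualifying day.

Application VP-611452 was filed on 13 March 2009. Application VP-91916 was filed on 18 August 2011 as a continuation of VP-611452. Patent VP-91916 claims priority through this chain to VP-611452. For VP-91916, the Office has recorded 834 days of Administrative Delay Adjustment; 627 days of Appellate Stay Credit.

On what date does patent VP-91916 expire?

Earliest priority filing: 13 March 2009.
Base term: 13 March 2009 + 22 years → 13 March 2031.
Administrative Delay Adjustment: +834 days → 24 June 2033.
Appellate Stay Credit: +627 days → 13 March 2035.

March 13, 2035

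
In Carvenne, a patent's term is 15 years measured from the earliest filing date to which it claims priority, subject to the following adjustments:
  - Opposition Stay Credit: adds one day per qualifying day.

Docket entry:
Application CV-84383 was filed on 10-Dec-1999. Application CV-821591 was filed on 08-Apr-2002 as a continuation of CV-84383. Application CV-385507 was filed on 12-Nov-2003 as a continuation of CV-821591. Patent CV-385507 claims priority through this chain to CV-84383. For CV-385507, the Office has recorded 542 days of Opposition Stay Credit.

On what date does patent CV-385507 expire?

June 4, 2016

Earliest priority filing: 10 December 1999.
Base term: 10 December 1999 + 15 years → 10 December 2014.
Opposition Stay Credit: +542 days → 4 June 2016.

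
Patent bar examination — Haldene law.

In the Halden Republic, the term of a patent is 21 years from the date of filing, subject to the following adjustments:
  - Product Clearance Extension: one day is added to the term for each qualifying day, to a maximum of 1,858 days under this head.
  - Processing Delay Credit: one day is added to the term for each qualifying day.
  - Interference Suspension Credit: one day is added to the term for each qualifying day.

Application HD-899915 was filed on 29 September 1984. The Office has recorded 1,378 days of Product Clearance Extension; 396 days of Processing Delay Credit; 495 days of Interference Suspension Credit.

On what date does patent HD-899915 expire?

Base term: filing date + 21 years → 29 September 2005.
Product Clearance Extension: 1378 days (within the 1858-day cap) → +1378 days → 8 July 2009.
Processing Delay Credit: +396 days → 8 August 2010.
Interference Suspension Credit: +495 days → 16 December 2011.

2011-12-16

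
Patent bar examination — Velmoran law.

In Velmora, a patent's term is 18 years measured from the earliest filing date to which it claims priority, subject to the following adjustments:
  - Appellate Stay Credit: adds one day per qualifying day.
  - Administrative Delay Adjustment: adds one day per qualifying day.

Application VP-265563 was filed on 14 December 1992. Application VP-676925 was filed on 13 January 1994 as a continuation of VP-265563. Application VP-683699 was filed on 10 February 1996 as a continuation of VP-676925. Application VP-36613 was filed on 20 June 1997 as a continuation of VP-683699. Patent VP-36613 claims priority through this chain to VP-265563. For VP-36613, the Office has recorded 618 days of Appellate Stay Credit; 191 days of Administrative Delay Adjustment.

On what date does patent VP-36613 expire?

Earliest priority filing: 14 December 1992.
Base term: 14 December 1992 + 18 years → 14 December 2010.
Appellate Stay Credit: +618 days → 23 August 2012.
Administrative Delay Adjustment: +191 days → 2 March 2013.

2013-03-02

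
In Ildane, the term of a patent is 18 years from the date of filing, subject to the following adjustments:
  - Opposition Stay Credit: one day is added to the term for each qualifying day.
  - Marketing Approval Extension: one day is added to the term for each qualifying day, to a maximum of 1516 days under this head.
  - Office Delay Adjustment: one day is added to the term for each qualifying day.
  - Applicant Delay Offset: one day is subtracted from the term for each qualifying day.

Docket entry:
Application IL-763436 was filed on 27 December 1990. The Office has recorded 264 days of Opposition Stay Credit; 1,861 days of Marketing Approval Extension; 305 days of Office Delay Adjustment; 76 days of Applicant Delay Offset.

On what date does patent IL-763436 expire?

Base term: filing date + 18 years → 27 December 2008.
Opposition Stay Credit: +264 days → 17 September 2009.
Marketing Approval Extension: 1861 days claimed exceeds the 1516-day cap, so +1516 days → 11 November 2013.
Office Delay Adjustment: +305 days → 12 September 2014.
Applicant Delay Offset: −76 days → 28 June 2014.

2014-06-28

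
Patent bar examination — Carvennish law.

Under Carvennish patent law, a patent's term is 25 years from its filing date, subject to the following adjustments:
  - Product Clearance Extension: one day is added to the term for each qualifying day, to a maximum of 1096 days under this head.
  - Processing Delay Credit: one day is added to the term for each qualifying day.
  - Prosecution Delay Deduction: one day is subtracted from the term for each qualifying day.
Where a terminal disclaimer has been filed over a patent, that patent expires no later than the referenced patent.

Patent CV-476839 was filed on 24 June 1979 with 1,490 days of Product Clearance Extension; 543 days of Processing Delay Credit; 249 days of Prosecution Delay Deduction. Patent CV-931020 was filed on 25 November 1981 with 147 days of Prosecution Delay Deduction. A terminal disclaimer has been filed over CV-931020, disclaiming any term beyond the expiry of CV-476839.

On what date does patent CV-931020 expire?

Natural term of CV-931020:
  Base: filing + 25 years → 25 November 2006.
  Prosecution Delay Deduction: −147 days → 1 July 2006.
Expiry of referenced patent CV-476839:
  Base: filing + 25 years → 24 June 2004.
  Product Clearance Extension: 1490 days claimed exceeds the 1096-day cap, so +1096 days → 25 June 2007.
  Processing Delay Credit: +543 days → 19 December 2008.
  Prosecution Delay Deduction: −249 days → 14 April 2008.
Terminal disclaimer: CV-931020 expires on the earlier of 1 July 2006 and 14 April 2008.

2006-07-01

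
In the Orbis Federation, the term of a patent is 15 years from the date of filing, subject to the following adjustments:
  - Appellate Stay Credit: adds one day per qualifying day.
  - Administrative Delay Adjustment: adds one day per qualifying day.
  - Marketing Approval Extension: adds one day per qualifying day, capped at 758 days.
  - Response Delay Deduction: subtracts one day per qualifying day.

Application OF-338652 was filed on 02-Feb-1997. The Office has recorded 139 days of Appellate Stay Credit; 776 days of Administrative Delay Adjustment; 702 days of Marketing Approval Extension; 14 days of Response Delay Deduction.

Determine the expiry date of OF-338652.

Base term: filing date + 15 years → 2 February 2012.
Appellate Stay Credit: +139 days → 20 June 2012.
Administrative Delay Adjustment: +776 days → 5 August 2014.
Marketing Approval Extension: 702 days (within the 758-day cap) → +702 days → 7 July 2016.
Response Delay Deduction: −14 days → 23 June 2016.

June 23, 2016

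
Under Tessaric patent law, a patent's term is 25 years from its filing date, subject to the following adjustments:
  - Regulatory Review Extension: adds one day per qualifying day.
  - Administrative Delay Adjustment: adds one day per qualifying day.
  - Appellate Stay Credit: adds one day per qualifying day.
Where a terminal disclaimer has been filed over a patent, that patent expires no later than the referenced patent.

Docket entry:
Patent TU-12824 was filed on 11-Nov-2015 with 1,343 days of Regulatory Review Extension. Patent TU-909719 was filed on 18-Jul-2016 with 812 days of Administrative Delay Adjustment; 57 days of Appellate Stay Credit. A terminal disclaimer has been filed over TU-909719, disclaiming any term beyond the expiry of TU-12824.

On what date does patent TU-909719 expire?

Natural term of TU-909719:
  Base: filing + 25 years → 18 July 2041.
  Administrative Delay Adjustment: +812 days → 8 October 2043.
  Appellate Stay Credit: +57 days → 4 December 2043.
Expiry of referenced patent TU-12824:
  Base: filing + 25 years → 11 November 2040.
  Regulatory Review Extension: +1343 days → 16 July 2044.
Terminal disclaimer: TU-909719 expires on the earlier of 4 December 2043 and 16 July 2044.

2043-12-04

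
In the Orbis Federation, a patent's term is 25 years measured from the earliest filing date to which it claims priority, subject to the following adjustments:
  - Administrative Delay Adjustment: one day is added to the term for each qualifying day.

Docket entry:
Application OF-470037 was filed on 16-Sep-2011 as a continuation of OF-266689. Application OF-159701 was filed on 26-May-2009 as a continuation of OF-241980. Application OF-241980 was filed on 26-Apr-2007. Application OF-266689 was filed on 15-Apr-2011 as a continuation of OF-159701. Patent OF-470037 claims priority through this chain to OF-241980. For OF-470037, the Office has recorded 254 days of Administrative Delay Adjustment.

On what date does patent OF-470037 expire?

January 5, 2033

Earliest priority filing: 26 April 2007.
Base term: 26 April 2007 + 25 years → 26 April 2032.
Administrative Delay Adjustment: +254 days → 5 January 2033.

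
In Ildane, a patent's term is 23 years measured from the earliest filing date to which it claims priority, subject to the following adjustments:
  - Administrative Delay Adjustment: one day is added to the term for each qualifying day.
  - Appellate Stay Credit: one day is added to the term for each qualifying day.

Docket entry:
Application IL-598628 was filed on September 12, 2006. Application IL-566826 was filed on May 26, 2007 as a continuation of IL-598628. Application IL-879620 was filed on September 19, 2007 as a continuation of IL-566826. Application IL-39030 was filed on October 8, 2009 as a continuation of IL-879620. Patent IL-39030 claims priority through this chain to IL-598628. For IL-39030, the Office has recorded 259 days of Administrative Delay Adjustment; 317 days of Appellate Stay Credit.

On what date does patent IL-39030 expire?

April 11, 2031

Earliest priority filing: 12 September 2006.
Base term: 12 September 2006 + 23 years → 12 September 2029.
Administrative Delay Adjustment: +259 days → 29 May 2030.
Appellate Stay Credit: +317 days → 11 April 2031.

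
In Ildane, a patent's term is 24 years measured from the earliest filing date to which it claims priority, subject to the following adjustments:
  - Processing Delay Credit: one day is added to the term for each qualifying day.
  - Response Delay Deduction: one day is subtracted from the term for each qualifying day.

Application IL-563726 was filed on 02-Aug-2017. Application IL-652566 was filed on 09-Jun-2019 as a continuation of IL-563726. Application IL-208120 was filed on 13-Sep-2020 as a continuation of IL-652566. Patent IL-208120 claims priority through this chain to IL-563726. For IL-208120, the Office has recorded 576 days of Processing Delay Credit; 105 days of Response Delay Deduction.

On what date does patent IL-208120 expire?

November 16, 2042

Earliest priority filing: 2 August 2017.
Base term: 2 August 2017 + 24 years → 2 August 2041.
Processing Delay Credit: +576 days → 1 March 2043.
Response Delay Deduction: −105 days → 16 November 2042.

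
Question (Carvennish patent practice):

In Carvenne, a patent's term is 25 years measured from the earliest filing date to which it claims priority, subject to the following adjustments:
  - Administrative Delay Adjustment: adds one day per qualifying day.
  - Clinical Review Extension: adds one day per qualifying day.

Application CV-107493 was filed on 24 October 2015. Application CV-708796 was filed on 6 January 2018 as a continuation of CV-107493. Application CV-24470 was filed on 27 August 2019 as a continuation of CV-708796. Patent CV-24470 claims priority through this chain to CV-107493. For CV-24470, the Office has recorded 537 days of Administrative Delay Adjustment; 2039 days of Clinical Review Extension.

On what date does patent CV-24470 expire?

November 13, 2047

Earliest priority filing: 24 October 2015.
Base term: 24 October 2015 + 25 years → 24 October 2040.
Administrative Delay Adjustment: +537 days → 14 April 2042.
Clinical Review Extension: +2039 days → 13 November 2047.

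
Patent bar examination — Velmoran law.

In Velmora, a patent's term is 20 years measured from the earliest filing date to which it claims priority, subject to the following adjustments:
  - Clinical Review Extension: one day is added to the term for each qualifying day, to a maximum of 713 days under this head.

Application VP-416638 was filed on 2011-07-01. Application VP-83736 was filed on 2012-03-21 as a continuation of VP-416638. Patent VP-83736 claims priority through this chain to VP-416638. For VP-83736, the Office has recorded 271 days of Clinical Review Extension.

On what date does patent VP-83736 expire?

Earliest priority filing: 1 July 2011.
Base term: 1 July 2011 + 20 years → 1 July 2031.
Clinical Review Extension: 271 days (within the 713-day cap) → +271 days → 28 March 2032.

March 28, 2032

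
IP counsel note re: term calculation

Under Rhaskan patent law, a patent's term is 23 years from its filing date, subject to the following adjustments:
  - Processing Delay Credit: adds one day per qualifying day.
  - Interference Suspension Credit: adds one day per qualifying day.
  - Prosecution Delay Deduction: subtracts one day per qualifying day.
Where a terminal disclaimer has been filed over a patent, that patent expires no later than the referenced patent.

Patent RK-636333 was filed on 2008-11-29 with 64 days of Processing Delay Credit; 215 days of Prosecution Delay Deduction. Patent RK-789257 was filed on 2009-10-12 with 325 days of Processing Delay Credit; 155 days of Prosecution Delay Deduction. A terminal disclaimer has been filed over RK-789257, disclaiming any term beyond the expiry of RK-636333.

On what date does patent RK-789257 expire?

Natural term of RK-789257:
  Base: filing + 23 years → 12 October 2032.
  Processing Delay Credit: +325 days → 2 September 2033.
  Prosecution Delay Deduction: −155 days → 31 March 2033.
Expiry of referenced patent RK-636333:
  Base: filing + 23 years → 29 November 2031.
  Processing Delay Credit: +64 days → 1 February 2032.
  Prosecution Delay Deduction: −215 days → 1 July 2031.
Terminal disclaimer: RK-789257 expires on the earlier of 31 March 2033 and 1 July 2031.

2031-07-01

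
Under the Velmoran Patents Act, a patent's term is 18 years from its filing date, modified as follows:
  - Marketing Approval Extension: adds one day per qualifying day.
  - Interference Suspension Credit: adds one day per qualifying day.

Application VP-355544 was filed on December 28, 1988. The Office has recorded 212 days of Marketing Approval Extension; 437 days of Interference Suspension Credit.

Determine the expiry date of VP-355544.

Base term: filing date + 18 years → 28 December 2006.
Marketing Approval Extension: +212 days → 28 July 2007.
Interference Suspension Credit: +437 days → 7 October 2008.

2008-10-07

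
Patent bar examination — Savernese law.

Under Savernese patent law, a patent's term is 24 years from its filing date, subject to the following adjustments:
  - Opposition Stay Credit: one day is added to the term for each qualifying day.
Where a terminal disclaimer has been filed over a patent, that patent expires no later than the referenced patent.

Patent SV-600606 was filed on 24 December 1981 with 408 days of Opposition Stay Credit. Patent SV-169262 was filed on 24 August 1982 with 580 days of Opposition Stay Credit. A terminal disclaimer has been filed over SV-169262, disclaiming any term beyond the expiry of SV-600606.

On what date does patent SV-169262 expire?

Natural term of SV-169262:
  Base: filing + 24 years → 24 August 2006.
  Opposition Stay Credit: +580 days → 26 March 2008.
Expiry of referenced patent SV-600606:
  Base: filing + 24 years → 24 December 2005.
  Opposition Stay Credit: +408 days → 5 February 2007.
Terminal disclaimer: SV-169262 expires on the earlier of 26 March 2008 and 5 February 2007.

February 5, 2007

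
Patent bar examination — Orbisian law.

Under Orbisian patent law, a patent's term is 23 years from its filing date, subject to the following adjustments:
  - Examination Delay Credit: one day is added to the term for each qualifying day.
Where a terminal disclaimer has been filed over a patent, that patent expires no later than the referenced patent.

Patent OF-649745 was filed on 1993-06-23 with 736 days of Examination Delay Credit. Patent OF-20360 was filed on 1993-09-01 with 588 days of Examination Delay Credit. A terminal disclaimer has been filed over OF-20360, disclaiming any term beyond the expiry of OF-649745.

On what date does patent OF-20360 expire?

April 12, 2018

Natural term of OF-20360:
  Base: filing + 23 years → 1 September 2016.
  Examination Delay Credit: +588 days → 12 April 2018.
Expiry of referenced patent OF-649745:
  Base: filing + 23 years → 23 June 2016.
  Examination Delay Credit: +736 days → 29 June 2018.
Terminal disclaimer: OF-20360 expires on the earlier of 12 April 2018 and 29 June 2018.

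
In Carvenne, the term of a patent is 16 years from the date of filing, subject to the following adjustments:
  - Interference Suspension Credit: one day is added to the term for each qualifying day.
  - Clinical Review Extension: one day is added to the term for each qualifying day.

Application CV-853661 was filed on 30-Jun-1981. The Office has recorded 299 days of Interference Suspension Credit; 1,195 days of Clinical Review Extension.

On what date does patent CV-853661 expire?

Base term: filing date + 16 years → 30 June 1997.
Interference Suspension Credit: +299 days → 25 April 1998.
Clinical Review Extension: +1195 days → 2 August 2001.

2001-08-02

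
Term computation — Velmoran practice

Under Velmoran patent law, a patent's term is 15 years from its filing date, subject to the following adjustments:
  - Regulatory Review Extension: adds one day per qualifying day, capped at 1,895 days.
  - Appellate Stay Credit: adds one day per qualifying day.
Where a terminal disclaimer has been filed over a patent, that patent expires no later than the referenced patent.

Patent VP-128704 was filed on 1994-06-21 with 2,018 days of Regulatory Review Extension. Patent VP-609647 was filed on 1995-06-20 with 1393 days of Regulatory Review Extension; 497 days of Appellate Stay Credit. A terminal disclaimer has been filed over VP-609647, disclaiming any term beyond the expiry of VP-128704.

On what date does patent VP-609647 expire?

Natural term of VP-609647:
  Base: filing + 15 years → 20 June 2010.
  Regulatory Review Extension: 1393 days (within the 1895-day cap) → +1393 days → 13 April 2014.
  Appellate Stay Credit: +497 days → 23 August 2015.
Expiry of referenced patent VP-128704:
  Base: filing + 15 years → 21 June 2009.
  Regulatory Review Extension: 2018 days claimed exceeds the 1895-day cap, so +1895 days → 29 August 2014.
Terminal disclaimer: VP-609647 expires on the earlier of 23 August 2015 and 29 August 2014.

2014-08-29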